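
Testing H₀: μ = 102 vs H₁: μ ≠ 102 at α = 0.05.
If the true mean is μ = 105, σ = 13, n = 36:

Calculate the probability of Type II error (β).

Answer: β ≈ 0.7171

Derivation:
SE = σ/√n = 13/√36 = 2.1667
Critical values: μ₀ ± z_0.025×SE = 102 ± 1.960×2.1667
Acceptance region: (97.7533, 106.2467)
Under H₁ (μ = 105): z_high = (106.2467 - 105)/2.1667 = 0.5754, z_low = (97.7533 - 105)/2.1667 = -3.3446
β = P(not reject | H₁) = Φ(0.5754) - Φ(-3.3446) ≈ 0.7171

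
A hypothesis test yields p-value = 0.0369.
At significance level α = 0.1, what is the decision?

Answer: reject H₀

Derivation:
Compare p-value to α:
0.0369 < 0.1
Decision: reject H₀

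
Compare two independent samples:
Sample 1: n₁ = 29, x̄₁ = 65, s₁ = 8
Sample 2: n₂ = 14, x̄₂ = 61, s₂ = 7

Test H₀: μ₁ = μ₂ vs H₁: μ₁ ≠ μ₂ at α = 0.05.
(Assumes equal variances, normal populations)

Pooled variance: s²_p = [28×8² + 13×7²]/(41) = 59.2439
s_p = 7.6970
SE = s_p×√(1/n₁ + 1/n₂) = 7.6970×√(1/29 + 1/14) = 2.5049
t = (x̄₁ - x̄₂)/SE = (65 - 61)/2.5049 = 1.5969
df = 41, t-critical = ±2.020
Decision: fail to reject H₀

Answer: t = 1.5969, fail to reject H₀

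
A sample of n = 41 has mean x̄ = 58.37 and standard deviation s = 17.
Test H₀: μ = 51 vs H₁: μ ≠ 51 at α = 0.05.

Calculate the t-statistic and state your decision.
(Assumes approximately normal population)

df = n - 1 = 40
SE = s/√n = 17/√41 = 2.6550
t = (x̄ - μ₀)/SE = (58.37 - 51)/2.6550 = 2.7759
Critical value: t_{0.025,40} = ±2.021
p-value ≈ 0.0083
Decision: reject H₀

Answer: t = 2.7759, reject H₀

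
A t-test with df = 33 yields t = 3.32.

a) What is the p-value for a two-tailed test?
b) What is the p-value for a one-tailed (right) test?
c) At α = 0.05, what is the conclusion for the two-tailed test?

Answer: a) 0.0022, b) 0.0011, c) reject H₀

Derivation:
Using t-distribution with df = 33:
a) Two-tailed: p = 2×P(T > 3.32) = 0.0022
b) One-tailed: p = P(T > 3.32) = 0.0011
c) 0.0022 < 0.05, reject H₀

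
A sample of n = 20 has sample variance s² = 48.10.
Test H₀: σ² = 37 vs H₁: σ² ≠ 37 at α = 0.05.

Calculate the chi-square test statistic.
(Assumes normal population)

df = n - 1 = 19
χ² = (n-1)s²/σ₀² = 19×48.10/37 = 24.7000
Critical values: χ²_{0.975,19} = 8.907, χ²_{0.025,19} = 32.852
Rejection region: χ² < 8.907 or χ² > 32.852
Decision: fail to reject H₀

Answer: χ² = 24.7000, fail to reject H₀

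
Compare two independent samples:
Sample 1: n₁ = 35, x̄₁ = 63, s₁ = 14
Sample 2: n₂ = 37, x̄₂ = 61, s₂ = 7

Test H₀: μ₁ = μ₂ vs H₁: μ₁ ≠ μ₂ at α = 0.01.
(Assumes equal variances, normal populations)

Answer: t = 0.7730, fail to reject H₀

Derivation:
Pooled variance: s²_p = [34×14² + 36×7²]/(70) = 120.4000
s_p = 10.9727
SE = s_p×√(1/n₁ + 1/n₂) = 10.9727×√(1/35 + 1/37) = 2.5873
t = (x̄₁ - x̄₂)/SE = (63 - 61)/2.5873 = 0.7730
df = 70, t-critical = ±2.648
Decision: fail to reject H₀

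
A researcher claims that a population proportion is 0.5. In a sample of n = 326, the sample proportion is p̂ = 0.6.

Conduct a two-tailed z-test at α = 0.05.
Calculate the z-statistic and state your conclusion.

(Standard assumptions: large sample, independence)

Answer: z = 3.6112, reject H₀

Derivation:
H₀: p = 0.5, H₁: p ≠ 0.5
Standard error: SE = √(p₀(1-p₀)/n) = √(0.5×0.5/326) = 0.027692
z-statistic: z = (p̂ - p₀)/SE = (0.6 - 0.5)/0.027692 = 3.6112
Critical value: z_0.025 = ±1.960
p-value = 0.0003
Decision: reject H₀ at α = 0.05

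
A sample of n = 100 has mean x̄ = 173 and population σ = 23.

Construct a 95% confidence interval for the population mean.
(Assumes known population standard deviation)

Answer: (168.4920, 177.5080)

Derivation:
Confidence level: 95%, α = 0.05
z_0.025 = 1.960
SE = σ/√n = 23/√100 = 2.3000
Margin of error = 1.960 × 2.3000 = 4.5080
CI: x̄ ± margin = 173 ± 4.5080
CI: (168.4920, 177.5080)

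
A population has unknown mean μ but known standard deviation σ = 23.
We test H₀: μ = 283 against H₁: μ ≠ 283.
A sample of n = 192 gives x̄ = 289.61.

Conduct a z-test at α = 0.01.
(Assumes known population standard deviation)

Answer: z = 3.9822, reject H₀

Derivation:
Standard error: SE = σ/√n = 23/√192 = 1.6599
z-statistic: z = (x̄ - μ₀)/SE = (289.61 - 283)/1.6599 = 3.9822
Critical value: ±2.576
p-value = 0.0001
Decision: reject H₀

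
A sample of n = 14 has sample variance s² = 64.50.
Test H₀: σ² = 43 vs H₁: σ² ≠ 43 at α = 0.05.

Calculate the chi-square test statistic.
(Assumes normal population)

Answer: χ² = 19.5000, fail to reject H₀

Derivation:
df = n - 1 = 13
χ² = (n-1)s²/σ₀² = 13×64.50/43 = 19.5000
Critical values: χ²_{0.975,13} = 5.009, χ²_{0.025,13} = 24.736
Rejection region: χ² < 5.009 or χ² > 24.736
Decision: fail to reject H₀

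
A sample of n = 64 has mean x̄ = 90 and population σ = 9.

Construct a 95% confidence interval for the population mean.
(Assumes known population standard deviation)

Answer: (87.7950, 92.2050)

Derivation:
Confidence level: 95%, α = 0.05
z_0.025 = 1.960
SE = σ/√n = 9/√64 = 1.1250
Margin of error = 1.960 × 1.1250 = 2.2050
CI: x̄ ± margin = 90 ± 2.2050
CI: (87.7950, 92.2050)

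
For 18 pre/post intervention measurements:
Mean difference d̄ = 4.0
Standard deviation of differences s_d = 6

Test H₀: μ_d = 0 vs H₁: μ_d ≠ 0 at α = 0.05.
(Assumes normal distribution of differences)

df = n - 1 = 17
SE = s_d/√n = 6/√18 = 1.4142
t = d̄/SE = 4.0/1.4142 = 2.8285
Critical value: t_{0.025,17} = ±2.110
p-value ≈ 0.0116
Decision: reject H₀

Answer: t = 2.8285, reject H₀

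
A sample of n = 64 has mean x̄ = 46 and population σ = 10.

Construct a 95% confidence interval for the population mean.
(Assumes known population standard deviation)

Confidence level: 95%, α = 0.05
z_0.025 = 1.960
SE = σ/√n = 10/√64 = 1.2500
Margin of error = 1.960 × 1.2500 = 2.4500
CI: x̄ ± margin = 46 ± 2.4500
CI: (43.5500, 48.4500)

Answer: (43.5500, 48.4500)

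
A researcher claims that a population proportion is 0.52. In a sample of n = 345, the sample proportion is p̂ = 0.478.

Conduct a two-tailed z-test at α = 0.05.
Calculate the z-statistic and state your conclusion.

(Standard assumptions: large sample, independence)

Answer: z = -1.5615, fail to reject H₀

Derivation:
H₀: p = 0.52, H₁: p ≠ 0.52
Standard error: SE = √(p₀(1-p₀)/n) = √(0.52×0.48/345) = 0.026898
z-statistic: z = (p̂ - p₀)/SE = (0.478 - 0.52)/0.026898 = -1.5615
Critical value: z_0.025 = ±1.960
p-value = 0.1184
Decision: fail to reject H₀ at α = 0.05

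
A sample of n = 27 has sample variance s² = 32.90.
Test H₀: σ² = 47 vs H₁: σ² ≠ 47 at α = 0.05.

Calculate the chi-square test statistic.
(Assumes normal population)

df = n - 1 = 26
χ² = (n-1)s²/σ₀² = 26×32.90/47 = 18.2000
Critical values: χ²_{0.975,26} = 13.844, χ²_{0.025,26} = 41.923
Rejection region: χ² < 13.844 or χ² > 41.923
Decision: fail to reject H₀

Answer: χ² = 18.2000, fail to reject H₀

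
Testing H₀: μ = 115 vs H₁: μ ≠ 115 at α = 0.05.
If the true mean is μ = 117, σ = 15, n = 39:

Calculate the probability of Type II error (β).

SE = σ/√n = 15/√39 = 2.4019
Critical values: μ₀ ± z_0.025×SE = 115 ± 1.960×2.4019
Acceptance region: (110.2923, 119.7077)
Under H₁ (μ = 117): z_high = (119.7077 - 117)/2.4019 = 1.1273, z_low = (110.2923 - 117)/2.4019 = -2.7927
β = P(not reject | H₁) = Φ(1.1273) - Φ(-2.7927) ≈ 0.8676

Answer: β ≈ 0.8676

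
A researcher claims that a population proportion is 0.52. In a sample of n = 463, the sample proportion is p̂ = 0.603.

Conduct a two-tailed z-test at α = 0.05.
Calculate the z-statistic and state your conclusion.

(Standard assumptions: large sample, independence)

H₀: p = 0.52, H₁: p ≠ 0.52
Standard error: SE = √(p₀(1-p₀)/n) = √(0.52×0.48/463) = 0.023218
z-statistic: z = (p̂ - p₀)/SE = (0.603 - 0.52)/0.023218 = 3.5748
Critical value: z_0.025 = ±1.960
p-value = 0.0004
Decision: reject H₀ at α = 0.05

Answer: z = 3.5748, reject H₀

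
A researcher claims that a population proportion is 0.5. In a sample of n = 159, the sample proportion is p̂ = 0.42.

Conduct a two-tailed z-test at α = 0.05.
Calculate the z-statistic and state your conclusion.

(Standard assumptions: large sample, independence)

Answer: z = -2.0175, reject H₀

Derivation:
H₀: p = 0.5, H₁: p ≠ 0.5
Standard error: SE = √(p₀(1-p₀)/n) = √(0.5×0.5/159) = 0.039653
z-statistic: z = (p̂ - p₀)/SE = (0.42 - 0.5)/0.039653 = -2.0175
Critical value: z_0.025 = ±1.960
p-value = 0.0436
Decision: reject H₀ at α = 0.05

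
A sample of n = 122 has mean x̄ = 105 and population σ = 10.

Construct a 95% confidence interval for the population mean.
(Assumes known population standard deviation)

Answer: (103.2254, 106.7746)

Derivation:
Confidence level: 95%, α = 0.05
z_0.025 = 1.960
SE = σ/√n = 10/√122 = 0.9054
Margin of error = 1.960 × 0.9054 = 1.7746
CI: x̄ ± margin = 105 ± 1.7746
CI: (103.2254, 106.7746)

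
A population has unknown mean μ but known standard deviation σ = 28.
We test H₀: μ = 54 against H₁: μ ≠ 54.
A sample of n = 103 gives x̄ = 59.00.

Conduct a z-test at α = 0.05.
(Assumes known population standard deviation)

Standard error: SE = σ/√n = 28/√103 = 2.7589
z-statistic: z = (x̄ - μ₀)/SE = (59.00 - 54)/2.7589 = 1.8123
Critical value: ±1.960
p-value = 0.0699
Decision: fail to reject H₀

Answer: z = 1.8123, fail to reject H₀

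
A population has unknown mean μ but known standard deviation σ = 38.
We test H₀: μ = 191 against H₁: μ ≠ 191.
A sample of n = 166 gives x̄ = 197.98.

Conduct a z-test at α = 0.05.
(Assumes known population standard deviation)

Answer: z = 2.3666, reject H₀

Derivation:
Standard error: SE = σ/√n = 38/√166 = 2.9494
z-statistic: z = (x̄ - μ₀)/SE = (197.98 - 191)/2.9494 = 2.3666
Critical value: ±1.960
p-value = 0.0180
Decision: reject H₀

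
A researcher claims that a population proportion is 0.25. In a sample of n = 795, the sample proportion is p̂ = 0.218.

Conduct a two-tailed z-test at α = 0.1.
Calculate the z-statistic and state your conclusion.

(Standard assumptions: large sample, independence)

Answer: z = -2.0837, reject H₀

Derivation:
H₀: p = 0.25, H₁: p ≠ 0.25
Standard error: SE = √(p₀(1-p₀)/n) = √(0.25×0.75/795) = 0.015357
z-statistic: z = (p̂ - p₀)/SE = (0.218 - 0.25)/0.015357 = -2.0837
Critical value: z_0.05 = ±1.645
p-value = 0.0372
Decision: reject H₀ at α = 0.1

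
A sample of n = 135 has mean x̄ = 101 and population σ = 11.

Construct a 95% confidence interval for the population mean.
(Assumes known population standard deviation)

Answer: (99.1445, 102.8555)

Derivation:
Confidence level: 95%, α = 0.05
z_0.025 = 1.960
SE = σ/√n = 11/√135 = 0.9467
Margin of error = 1.960 × 0.9467 = 1.8555
CI: x̄ ± margin = 101 ± 1.8555
CI: (99.1445, 102.8555)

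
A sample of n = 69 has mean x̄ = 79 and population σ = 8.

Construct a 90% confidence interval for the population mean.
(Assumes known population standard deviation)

Confidence level: 90%, α = 0.1
z_0.05 = 1.645
SE = σ/√n = 8/√69 = 0.9631
Margin of error = 1.645 × 0.9631 = 1.5843
CI: x̄ ± margin = 79 ± 1.5843
CI: (77.4157, 80.5843)

Answer: (77.4157, 80.5843)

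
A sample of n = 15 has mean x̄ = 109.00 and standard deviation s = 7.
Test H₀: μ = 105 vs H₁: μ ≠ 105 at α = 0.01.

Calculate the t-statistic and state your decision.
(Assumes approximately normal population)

df = n - 1 = 14
SE = s/√n = 7/√15 = 1.8074
t = (x̄ - μ₀)/SE = (109.00 - 105)/1.8074 = 2.2131
Critical value: t_{0.005,14} = ±2.977
p-value ≈ 0.0440
Decision: fail to reject H₀

Answer: t = 2.2131, fail to reject H₀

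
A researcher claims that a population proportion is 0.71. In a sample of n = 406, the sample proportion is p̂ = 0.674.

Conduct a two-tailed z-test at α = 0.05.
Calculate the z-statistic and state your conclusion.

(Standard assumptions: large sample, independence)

H₀: p = 0.71, H₁: p ≠ 0.71
Standard error: SE = √(p₀(1-p₀)/n) = √(0.71×0.29/406) = 0.022520
z-statistic: z = (p̂ - p₀)/SE = (0.674 - 0.71)/0.022520 = -1.5986
Critical value: z_0.025 = ±1.960
p-value = 0.1099
Decision: fail to reject H₀ at α = 0.05

Answer: z = -1.5986, fail to reject H₀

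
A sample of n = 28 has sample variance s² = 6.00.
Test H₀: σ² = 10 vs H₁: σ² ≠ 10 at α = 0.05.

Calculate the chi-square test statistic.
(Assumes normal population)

Answer: χ² = 16.2000, fail to reject H₀

Derivation:
df = n - 1 = 27
χ² = (n-1)s²/σ₀² = 27×6.00/10 = 16.2000
Critical values: χ²_{0.975,27} = 14.573, χ²_{0.025,27} = 43.195
Rejection region: χ² < 14.573 or χ² > 43.195
Decision: fail to reject H₀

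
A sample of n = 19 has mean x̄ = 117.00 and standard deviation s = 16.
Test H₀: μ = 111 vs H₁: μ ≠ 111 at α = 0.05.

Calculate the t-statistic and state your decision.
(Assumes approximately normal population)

df = n - 1 = 18
SE = s/√n = 16/√19 = 3.6707
t = (x̄ - μ₀)/SE = (117.00 - 111)/3.6707 = 1.6346
Critical value: t_{0.025,18} = ±2.101
p-value ≈ 0.1195
Decision: fail to reject H₀

Answer: t = 1.6346, fail to reject H₀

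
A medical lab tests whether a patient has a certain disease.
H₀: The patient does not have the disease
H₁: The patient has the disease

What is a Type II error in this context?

Answer: Failing to diagnose a patient who actually has the disease (false negative)

Derivation:
Type I error: rejecting H₀ when it is actually true (false positive).
Type II error: failing to reject H₀ when H₁ is actually true (false negative).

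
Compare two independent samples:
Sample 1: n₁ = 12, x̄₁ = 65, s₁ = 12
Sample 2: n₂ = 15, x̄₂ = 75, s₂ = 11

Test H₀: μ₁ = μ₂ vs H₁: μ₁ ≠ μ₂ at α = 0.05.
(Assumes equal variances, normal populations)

Pooled variance: s²_p = [11×12² + 14×11²]/(25) = 131.1200
s_p = 11.4508
SE = s_p×√(1/n₁ + 1/n₂) = 11.4508×√(1/12 + 1/15) = 4.4349
t = (x̄₁ - x̄₂)/SE = (65 - 75)/4.4349 = -2.2548
df = 25, t-critical = ±2.060
Decision: reject H₀

Answer: t = -2.2548, reject H₀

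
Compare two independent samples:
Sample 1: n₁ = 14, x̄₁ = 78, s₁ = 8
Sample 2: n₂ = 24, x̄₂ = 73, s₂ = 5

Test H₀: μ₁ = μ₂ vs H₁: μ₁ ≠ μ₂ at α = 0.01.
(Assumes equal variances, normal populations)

Pooled variance: s²_p = [13×8² + 23×5²]/(36) = 39.0833
s_p = 6.2517
SE = s_p×√(1/n₁ + 1/n₂) = 6.2517×√(1/14 + 1/24) = 2.1024
t = (x̄₁ - x̄₂)/SE = (78 - 73)/2.1024 = 2.3782
df = 36, t-critical = ±2.719
Decision: fail to reject H₀

Answer: t = 2.3782, fail to reject H₀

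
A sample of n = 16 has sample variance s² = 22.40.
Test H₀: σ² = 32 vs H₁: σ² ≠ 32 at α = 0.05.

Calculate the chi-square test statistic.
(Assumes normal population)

df = n - 1 = 15
χ² = (n-1)s²/σ₀² = 15×22.40/32 = 10.5000
Critical values: χ²_{0.975,15} = 6.262, χ²_{0.025,15} = 27.488
Rejection region: χ² < 6.262 or χ² > 27.488
Decision: fail to reject H₀

Answer: χ² = 10.5000, fail to reject H₀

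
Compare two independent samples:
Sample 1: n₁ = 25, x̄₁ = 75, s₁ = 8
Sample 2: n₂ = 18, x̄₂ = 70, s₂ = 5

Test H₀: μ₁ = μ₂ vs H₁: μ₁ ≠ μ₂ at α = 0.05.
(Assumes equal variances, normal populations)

Answer: t = 2.3389, reject H₀

Derivation:
Pooled variance: s²_p = [24×8² + 17×5²]/(41) = 47.8293
s_p = 6.9159
SE = s_p×√(1/n₁ + 1/n₂) = 6.9159×√(1/25 + 1/18) = 2.1378
t = (x̄₁ - x̄₂)/SE = (75 - 70)/2.1378 = 2.3389
df = 41, t-critical = ±2.020
Decision: reject H₀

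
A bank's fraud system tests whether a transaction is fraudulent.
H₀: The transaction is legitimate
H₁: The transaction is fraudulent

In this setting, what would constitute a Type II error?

A Type I error (probability α) occurs when we reject a true H₀.
A Type II error (probability β) occurs when we fail to reject a false H₀.

Answer: Allowing a fraudulent transaction to go through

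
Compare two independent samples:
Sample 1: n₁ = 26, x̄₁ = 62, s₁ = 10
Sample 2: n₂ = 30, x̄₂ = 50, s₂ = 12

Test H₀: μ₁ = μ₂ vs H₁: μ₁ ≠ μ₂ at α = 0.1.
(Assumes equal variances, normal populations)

Pooled variance: s²_p = [25×10² + 29×12²]/(54) = 123.6296
s_p = 11.1189
SE = s_p×√(1/n₁ + 1/n₂) = 11.1189×√(1/26 + 1/30) = 2.9793
t = (x̄₁ - x̄₂)/SE = (62 - 50)/2.9793 = 4.0278
df = 54, t-critical = ±1.674
Decision: reject H₀

Answer: t = 4.0278, reject H₀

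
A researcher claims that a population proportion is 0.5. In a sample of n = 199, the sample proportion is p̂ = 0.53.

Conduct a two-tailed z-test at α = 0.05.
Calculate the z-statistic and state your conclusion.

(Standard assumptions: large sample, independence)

H₀: p = 0.5, H₁: p ≠ 0.5
Standard error: SE = √(p₀(1-p₀)/n) = √(0.5×0.5/199) = 0.035444
z-statistic: z = (p̂ - p₀)/SE = (0.53 - 0.5)/0.035444 = 0.8464
Critical value: z_0.025 = ±1.960
p-value = 0.3973
Decision: fail to reject H₀ at α = 0.05

Answer: z = 0.8464, fail to reject H₀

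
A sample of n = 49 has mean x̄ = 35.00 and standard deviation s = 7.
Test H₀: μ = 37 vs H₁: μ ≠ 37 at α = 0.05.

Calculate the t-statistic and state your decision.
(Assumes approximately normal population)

df = n - 1 = 48
SE = s/√n = 7/√49 = 1.0000
t = (x̄ - μ₀)/SE = (35.00 - 37)/1.0000 = -2.0000
Critical value: t_{0.025,48} = ±2.011
p-value ≈ 0.0512
Decision: fail to reject H₀

Answer: t = -2.0000, fail to reject H₀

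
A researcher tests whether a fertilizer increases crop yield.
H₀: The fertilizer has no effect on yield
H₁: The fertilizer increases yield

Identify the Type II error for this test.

Answer: Failing to recommend an effective fertilizer

Derivation:
A Type I error (probability α) occurs when we reject a true H₀.
A Type II error (probability β) occurs when we fail to reject a false H₀.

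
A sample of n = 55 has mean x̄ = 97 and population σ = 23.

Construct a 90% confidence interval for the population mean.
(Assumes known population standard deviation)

Confidence level: 90%, α = 0.1
z_0.05 = 1.645
SE = σ/√n = 23/√55 = 3.1013
Margin of error = 1.645 × 3.1013 = 5.1016
CI: x̄ ± margin = 97 ± 5.1016
CI: (91.8984, 102.1016)

Answer: (91.8984, 102.1016)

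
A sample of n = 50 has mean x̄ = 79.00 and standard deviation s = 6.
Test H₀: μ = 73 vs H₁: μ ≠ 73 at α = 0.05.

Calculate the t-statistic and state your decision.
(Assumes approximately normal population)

df = n - 1 = 49
SE = s/√n = 6/√50 = 0.8485
t = (x̄ - μ₀)/SE = (79.00 - 73)/0.8485 = 7.0713
Critical value: t_{0.025,49} = ±2.010
p-value < 0.0001
Decision: reject H₀

Answer: t = 7.0713, reject H₀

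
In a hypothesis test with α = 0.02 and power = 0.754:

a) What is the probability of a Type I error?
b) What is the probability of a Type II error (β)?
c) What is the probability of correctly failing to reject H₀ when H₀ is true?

a) Type I error probability = α = 0.02
b) Power = P(reject H₀ | H₁ true) = 1 - β = 0.754, so Type II error probability = β = 1 - Power = 0.246
c) P(fail to reject H₀ | H₀ true) = 1 - α = 0.98

Answer: a) 0.02, b) 0.246, c) 0.98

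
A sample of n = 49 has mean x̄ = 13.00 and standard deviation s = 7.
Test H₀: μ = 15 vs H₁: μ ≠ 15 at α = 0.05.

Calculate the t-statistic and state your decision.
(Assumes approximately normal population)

df = n - 1 = 48
SE = s/√n = 7/√49 = 1.0000
t = (x̄ - μ₀)/SE = (13.00 - 15)/1.0000 = -2.0000
Critical value: t_{0.025,48} = ±2.011
p-value ≈ 0.0512
Decision: fail to reject H₀

Answer: t = -2.0000, fail to reject H₀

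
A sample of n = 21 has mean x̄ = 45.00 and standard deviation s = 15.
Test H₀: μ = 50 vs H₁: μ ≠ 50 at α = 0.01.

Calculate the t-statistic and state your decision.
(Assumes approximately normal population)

df = n - 1 = 20
SE = s/√n = 15/√21 = 3.2733
t = (x̄ - μ₀)/SE = (45.00 - 50)/3.2733 = -1.5275
Critical value: t_{0.005,20} = ±2.845
p-value ≈ 0.1423
Decision: fail to reject H₀

Answer: t = -1.5275, fail to reject H₀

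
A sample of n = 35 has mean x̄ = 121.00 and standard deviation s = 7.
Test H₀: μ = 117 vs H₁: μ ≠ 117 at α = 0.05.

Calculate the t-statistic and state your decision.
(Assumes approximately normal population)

df = n - 1 = 34
SE = s/√n = 7/√35 = 1.1832
t = (x̄ - μ₀)/SE = (121.00 - 117)/1.1832 = 3.3807
Critical value: t_{0.025,34} = ±2.032
p-value ≈ 0.0018
Decision: reject H₀

Answer: t = 3.3807, reject H₀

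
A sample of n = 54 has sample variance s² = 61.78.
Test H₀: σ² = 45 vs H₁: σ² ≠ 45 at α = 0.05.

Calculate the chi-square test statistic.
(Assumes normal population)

Answer: χ² = 72.7631, fail to reject H₀

Derivation:
df = n - 1 = 53
χ² = (n-1)s²/σ₀² = 53×61.78/45 = 72.7631
Critical values: χ²_{0.975,53} = 34.776, χ²_{0.025,53} = 75.002
Rejection region: χ² < 34.776 or χ² > 75.002
Decision: fail to reject H₀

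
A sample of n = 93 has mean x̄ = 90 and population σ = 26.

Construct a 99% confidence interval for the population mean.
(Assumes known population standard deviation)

Confidence level: 99%, α = 0.01
z_0.005 = 2.576
SE = σ/√n = 26/√93 = 2.6961
Margin of error = 2.576 × 2.6961 = 6.9452
CI: x̄ ± margin = 90 ± 6.9452
CI: (83.0548, 96.9452)

Answer: (83.0548, 96.9452)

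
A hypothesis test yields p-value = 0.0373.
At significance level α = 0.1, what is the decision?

Compare p-value to α:
0.0373 < 0.1
Decision: reject H₀

Answer: reject H₀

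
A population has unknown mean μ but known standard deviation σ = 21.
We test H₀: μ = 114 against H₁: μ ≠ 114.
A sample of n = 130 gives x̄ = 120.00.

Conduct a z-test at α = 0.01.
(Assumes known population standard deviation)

Standard error: SE = σ/√n = 21/√130 = 1.8418
z-statistic: z = (x̄ - μ₀)/SE = (120.00 - 114)/1.8418 = 3.2577
Critical value: ±2.576
p-value = 0.0011
Decision: reject H₀

Answer: z = 3.2577, reject H₀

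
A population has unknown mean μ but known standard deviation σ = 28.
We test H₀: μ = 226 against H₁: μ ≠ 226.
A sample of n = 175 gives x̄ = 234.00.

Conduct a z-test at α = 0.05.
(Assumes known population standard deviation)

Standard error: SE = σ/√n = 28/√175 = 2.1166
z-statistic: z = (x̄ - μ₀)/SE = (234.00 - 226)/2.1166 = 3.7796
Critical value: ±1.960
p-value = 0.0002
Decision: reject H₀

Answer: z = 3.7796, reject H₀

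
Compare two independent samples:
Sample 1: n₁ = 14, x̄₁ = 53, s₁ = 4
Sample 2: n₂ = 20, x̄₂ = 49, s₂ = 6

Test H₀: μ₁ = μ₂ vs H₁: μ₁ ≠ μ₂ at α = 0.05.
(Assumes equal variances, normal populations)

Pooled variance: s²_p = [13×4² + 19×6²]/(32) = 27.8750
s_p = 5.2797
SE = s_p×√(1/n₁ + 1/n₂) = 5.2797×√(1/14 + 1/20) = 1.8398
t = (x̄₁ - x̄₂)/SE = (53 - 49)/1.8398 = 2.1741
df = 32, t-critical = ±2.037
Decision: reject H₀

Answer: t = 2.1741, reject H₀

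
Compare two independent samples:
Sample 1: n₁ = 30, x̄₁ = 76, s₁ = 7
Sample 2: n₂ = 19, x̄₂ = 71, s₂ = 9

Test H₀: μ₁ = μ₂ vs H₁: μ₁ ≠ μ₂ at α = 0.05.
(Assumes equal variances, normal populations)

Answer: t = 2.1789, reject H₀

Derivation:
Pooled variance: s²_p = [29×7² + 18×9²]/(47) = 61.2553
s_p = 7.8266
SE = s_p×√(1/n₁ + 1/n₂) = 7.8266×√(1/30 + 1/19) = 2.2947
t = (x̄₁ - x̄₂)/SE = (76 - 71)/2.2947 = 2.1789
df = 47, t-critical = ±2.012
Decision: reject H₀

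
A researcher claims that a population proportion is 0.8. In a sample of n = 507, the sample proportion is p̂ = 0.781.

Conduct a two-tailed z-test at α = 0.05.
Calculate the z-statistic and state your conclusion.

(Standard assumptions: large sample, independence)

Answer: z = -1.0695, fail to reject H₀

Derivation:
H₀: p = 0.8, H₁: p ≠ 0.8
Standard error: SE = √(p₀(1-p₀)/n) = √(0.8×0.2/507) = 0.017765
z-statistic: z = (p̂ - p₀)/SE = (0.781 - 0.8)/0.017765 = -1.0695
Critical value: z_0.025 = ±1.960
p-value = 0.2848
Decision: fail to reject H₀ at α = 0.05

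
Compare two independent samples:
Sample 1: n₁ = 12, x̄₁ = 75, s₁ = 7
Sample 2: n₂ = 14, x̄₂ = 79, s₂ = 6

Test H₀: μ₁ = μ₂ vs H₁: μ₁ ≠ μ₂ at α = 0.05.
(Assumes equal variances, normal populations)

Pooled variance: s²_p = [11×7² + 13×6²]/(24) = 41.9583
s_p = 6.4775
SE = s_p×√(1/n₁ + 1/n₂) = 6.4775×√(1/12 + 1/14) = 2.5482
t = (x̄₁ - x̄₂)/SE = (75 - 79)/2.5482 = -1.5697
df = 24, t-critical = ±2.064
Decision: fail to reject H₀

Answer: t = -1.5697, fail to reject H₀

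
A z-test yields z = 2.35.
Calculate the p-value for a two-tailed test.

Answer: p-value ≈ 0.0188

Derivation:
For z = 2.35:
p = 2×P(Z > |2.35|) = 2×(1 - Φ(2.35)) = 0.0188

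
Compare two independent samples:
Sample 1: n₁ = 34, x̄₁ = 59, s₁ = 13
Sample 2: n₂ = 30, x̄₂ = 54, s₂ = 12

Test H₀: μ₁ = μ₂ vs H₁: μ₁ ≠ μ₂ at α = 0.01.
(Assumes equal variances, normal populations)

Answer: t = 1.5915, fail to reject H₀

Derivation:
Pooled variance: s²_p = [33×13² + 29×12²]/(62) = 157.3065
s_p = 12.5422
SE = s_p×√(1/n₁ + 1/n₂) = 12.5422×√(1/34 + 1/30) = 3.1417
t = (x̄₁ - x̄₂)/SE = (59 - 54)/3.1417 = 1.5915
df = 62, t-critical = ±2.657
Decision: fail to reject H₀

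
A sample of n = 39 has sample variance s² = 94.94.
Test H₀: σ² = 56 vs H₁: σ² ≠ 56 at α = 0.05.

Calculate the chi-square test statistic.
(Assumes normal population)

df = n - 1 = 38
χ² = (n-1)s²/σ₀² = 38×94.94/56 = 64.4236
Critical values: χ²_{0.975,38} = 22.878, χ²_{0.025,38} = 56.896
Rejection region: χ² < 22.878 or χ² > 56.896
Decision: reject H₀

Answer: χ² = 64.4236, reject H₀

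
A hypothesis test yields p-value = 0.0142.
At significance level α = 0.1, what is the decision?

Compare p-value to α:
0.0142 < 0.1
Decision: reject H₀

Answer: reject H₀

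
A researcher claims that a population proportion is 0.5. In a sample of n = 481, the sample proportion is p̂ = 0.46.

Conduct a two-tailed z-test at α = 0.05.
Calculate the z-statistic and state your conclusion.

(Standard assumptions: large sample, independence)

H₀: p = 0.5, H₁: p ≠ 0.5
Standard error: SE = √(p₀(1-p₀)/n) = √(0.5×0.5/481) = 0.022798
z-statistic: z = (p̂ - p₀)/SE = (0.46 - 0.5)/0.022798 = -1.7545
Critical value: z_0.025 = ±1.960
p-value = 0.0793
Decision: fail to reject H₀ at α = 0.05

Answer: z = -1.7545, fail to reject H₀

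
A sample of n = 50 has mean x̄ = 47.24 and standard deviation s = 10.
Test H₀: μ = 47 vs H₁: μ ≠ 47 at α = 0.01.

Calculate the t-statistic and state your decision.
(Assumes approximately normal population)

df = n - 1 = 49
SE = s/√n = 10/√50 = 1.4142
t = (x̄ - μ₀)/SE = (47.24 - 47)/1.4142 = 0.1697
Critical value: t_{0.005,49} = ±2.680
p-value ≈ 0.8659
Decision: fail to reject H₀

Answer: t = 0.1697, fail to reject H₀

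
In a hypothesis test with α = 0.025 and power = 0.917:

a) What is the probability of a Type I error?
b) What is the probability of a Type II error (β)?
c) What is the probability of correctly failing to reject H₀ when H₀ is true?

a) Type I error probability = α = 0.025
b) Power = P(reject H₀ | H₁ true) = 1 - β = 0.917, so Type II error probability = β = 1 - Power = 0.083
c) P(fail to reject H₀ | H₀ true) = 1 - α = 0.975

Answer: a) 0.025, b) 0.083, c) 0.975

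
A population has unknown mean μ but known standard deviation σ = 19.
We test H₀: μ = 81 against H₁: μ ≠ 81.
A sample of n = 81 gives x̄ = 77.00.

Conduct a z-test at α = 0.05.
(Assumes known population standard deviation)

Answer: z = -1.8947, fail to reject H₀

Derivation:
Standard error: SE = σ/√n = 19/√81 = 2.1111
z-statistic: z = (x̄ - μ₀)/SE = (77.00 - 81)/2.1111 = -1.8947
Critical value: ±1.960
p-value = 0.0581
Decision: fail to reject H₀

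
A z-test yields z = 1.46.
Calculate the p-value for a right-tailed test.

Answer: p-value ≈ 0.0721

Derivation:
For z = 1.46:
p = P(Z > 1.46) = 1 - Φ(1.46) = 0.0721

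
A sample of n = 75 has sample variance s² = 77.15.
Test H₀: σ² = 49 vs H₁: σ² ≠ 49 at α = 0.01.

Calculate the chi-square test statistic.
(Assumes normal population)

df = n - 1 = 74
χ² = (n-1)s²/σ₀² = 74×77.15/49 = 116.5122
Critical values: χ²_{0.995,74} = 46.417, χ²_{0.005,74} = 109.074
Rejection region: χ² < 46.417 or χ² > 109.074
Decision: reject H₀

Answer: χ² = 116.5122, reject H₀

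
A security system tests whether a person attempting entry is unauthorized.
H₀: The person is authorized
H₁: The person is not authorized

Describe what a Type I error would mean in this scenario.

Type I error (α): Rejecting H₀ when H₀ is true
Type II error (β): Failing to reject H₀ when H₁ is true

Answer: Denying entry to an authorized person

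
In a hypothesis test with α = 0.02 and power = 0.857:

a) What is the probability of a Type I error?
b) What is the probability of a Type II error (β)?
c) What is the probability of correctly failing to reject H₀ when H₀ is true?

a) Type I error probability = α = 0.02
b) Power = P(reject H₀ | H₁ true) = 1 - β = 0.857, so Type II error probability = β = 1 - Power = 0.143
c) P(fail to reject H₀ | H₀ true) = 1 - α = 0.98

Answer: a) 0.02, b) 0.143, c) 0.98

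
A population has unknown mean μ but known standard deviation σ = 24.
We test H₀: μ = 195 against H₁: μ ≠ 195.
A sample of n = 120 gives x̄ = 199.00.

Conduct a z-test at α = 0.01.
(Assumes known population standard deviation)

Standard error: SE = σ/√n = 24/√120 = 2.1909
z-statistic: z = (x̄ - μ₀)/SE = (199.00 - 195)/2.1909 = 1.8257
Critical value: ±2.576
p-value = 0.0679
Decision: fail to reject H₀

Answer: z = 1.8257, fail to reject H₀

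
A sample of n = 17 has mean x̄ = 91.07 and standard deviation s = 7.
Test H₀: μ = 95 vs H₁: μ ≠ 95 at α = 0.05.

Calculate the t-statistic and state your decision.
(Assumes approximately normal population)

Answer: t = -2.3149, reject H₀

Derivation:
df = n - 1 = 16
SE = s/√n = 7/√17 = 1.6977
t = (x̄ - μ₀)/SE = (91.07 - 95)/1.6977 = -2.3149
Critical value: t_{0.025,16} = ±2.120
p-value ≈ 0.0342
Decision: reject H₀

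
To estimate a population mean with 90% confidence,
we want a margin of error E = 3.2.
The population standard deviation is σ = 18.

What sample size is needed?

z_0.05 = 1.645
n = (z×σ/E)² = (1.645×18/3.2)²
n = 85.6203
Round up: n = 86

Answer: n = 86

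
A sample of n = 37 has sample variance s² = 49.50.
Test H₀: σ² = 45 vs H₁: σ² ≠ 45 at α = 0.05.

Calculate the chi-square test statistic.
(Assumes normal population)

df = n - 1 = 36
χ² = (n-1)s²/σ₀² = 36×49.50/45 = 39.6000
Critical values: χ²_{0.975,36} = 21.336, χ²_{0.025,36} = 54.437
Rejection region: χ² < 21.336 or χ² > 54.437
Decision: fail to reject H₀

Answer: χ² = 39.6000, fail to reject H₀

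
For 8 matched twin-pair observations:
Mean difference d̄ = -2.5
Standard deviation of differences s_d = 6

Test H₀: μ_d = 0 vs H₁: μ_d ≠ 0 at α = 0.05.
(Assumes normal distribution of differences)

df = n - 1 = 7
SE = s_d/√n = 6/√8 = 2.1213
t = d̄/SE = -2.5/2.1213 = -1.1785
Critical value: t_{0.025,7} = ±2.365
p-value ≈ 0.2771
Decision: fail to reject H₀

Answer: t = -1.1785, fail to reject H₀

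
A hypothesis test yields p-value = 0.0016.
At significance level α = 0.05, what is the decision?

Compare p-value to α:
0.0016 < 0.05
Decision: reject H₀

Answer: reject H₀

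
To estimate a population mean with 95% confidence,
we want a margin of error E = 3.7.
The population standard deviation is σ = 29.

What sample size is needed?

z_0.025 = 1.960
n = (z×σ/E)² = (1.960×29/3.7)²
n = 235.9960
Round up: n = 236

Answer: n = 236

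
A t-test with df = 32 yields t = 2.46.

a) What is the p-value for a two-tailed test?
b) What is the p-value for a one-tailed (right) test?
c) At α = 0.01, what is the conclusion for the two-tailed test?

Answer: a) 0.0195, b) 0.0097, c) fail to reject H₀

Derivation:
Using t-distribution with df = 32:
a) Two-tailed: p = 2×P(T > 2.46) = 0.0195
b) One-tailed: p = P(T > 2.46) = 0.0097
c) 0.0195 ≥ 0.01, fail to reject H₀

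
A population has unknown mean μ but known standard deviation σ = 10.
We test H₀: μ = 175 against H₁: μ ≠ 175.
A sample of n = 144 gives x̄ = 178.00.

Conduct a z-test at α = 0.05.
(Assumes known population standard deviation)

Answer: z = 3.6001, reject H₀

Derivation:
Standard error: SE = σ/√n = 10/√144 = 0.8333
z-statistic: z = (x̄ - μ₀)/SE = (178.00 - 175)/0.8333 = 3.6001
Critical value: ±1.960
p-value = 0.0003
Decision: reject H₀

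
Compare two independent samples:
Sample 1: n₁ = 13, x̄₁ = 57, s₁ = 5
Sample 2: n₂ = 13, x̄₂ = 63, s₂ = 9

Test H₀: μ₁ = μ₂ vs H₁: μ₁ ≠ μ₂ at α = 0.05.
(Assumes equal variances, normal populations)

Answer: t = -2.1012, reject H₀

Derivation:
Pooled variance: s²_p = [12×5² + 12×9²]/(24) = 53.0000
s_p = 7.2801
SE = s_p×√(1/n₁ + 1/n₂) = 7.2801×√(1/13 + 1/13) = 2.8555
t = (x̄₁ - x̄₂)/SE = (57 - 63)/2.8555 = -2.1012
df = 24, t-critical = ±2.064
Decision: reject H₀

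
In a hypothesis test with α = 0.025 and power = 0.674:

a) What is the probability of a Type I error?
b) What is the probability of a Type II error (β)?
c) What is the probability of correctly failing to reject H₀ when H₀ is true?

Answer: a) 0.025, b) 0.326, c) 0.975

Derivation:
a) Type I error probability = α = 0.025
b) Power = P(reject H₀ | H₁ true) = 1 - β = 0.674, so Type II error probability = β = 1 - Power = 0.326
c) P(fail to reject H₀ | H₀ true) = 1 - α = 0.975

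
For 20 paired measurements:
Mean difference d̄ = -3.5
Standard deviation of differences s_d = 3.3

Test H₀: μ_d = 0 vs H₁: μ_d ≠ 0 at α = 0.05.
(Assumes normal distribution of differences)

df = n - 1 = 19
SE = s_d/√n = 3.3/√20 = 0.7379
t = d̄/SE = -3.5/0.7379 = -4.7432
Critical value: t_{0.025,19} = ±2.093
p-value ≈ 0.0001
Decision: reject H₀

Answer: t = -4.7432, reject H₀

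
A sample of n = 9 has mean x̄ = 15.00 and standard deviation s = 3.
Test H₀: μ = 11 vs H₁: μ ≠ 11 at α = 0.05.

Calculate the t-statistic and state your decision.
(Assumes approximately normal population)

Answer: t = 4.0000, reject H₀

Derivation:
df = n - 1 = 8
SE = s/√n = 3/√9 = 1.0000
t = (x̄ - μ₀)/SE = (15.00 - 11)/1.0000 = 4.0000
Critical value: t_{0.025,8} = ±2.306
p-value ≈ 0.0039
Decision: reject H₀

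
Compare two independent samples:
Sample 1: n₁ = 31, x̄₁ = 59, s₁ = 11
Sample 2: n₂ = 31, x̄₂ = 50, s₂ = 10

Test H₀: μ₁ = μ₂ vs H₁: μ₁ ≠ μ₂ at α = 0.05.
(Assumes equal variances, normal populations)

Pooled variance: s²_p = [30×11² + 30×10²]/(60) = 110.5000
s_p = 10.5119
SE = s_p×√(1/n₁ + 1/n₂) = 10.5119×√(1/31 + 1/31) = 2.6700
t = (x̄₁ - x̄₂)/SE = (59 - 50)/2.6700 = 3.3708
df = 60, t-critical = ±2.000
Decision: reject H₀

Answer: t = 3.3708, reject H₀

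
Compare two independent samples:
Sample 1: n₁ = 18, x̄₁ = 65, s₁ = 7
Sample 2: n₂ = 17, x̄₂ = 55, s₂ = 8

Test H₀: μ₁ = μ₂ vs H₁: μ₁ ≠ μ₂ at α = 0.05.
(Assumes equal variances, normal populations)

Pooled variance: s²_p = [17×7² + 16×8²]/(33) = 56.2727
s_p = 7.5015
SE = s_p×√(1/n₁ + 1/n₂) = 7.5015×√(1/18 + 1/17) = 2.5370
t = (x̄₁ - x̄₂)/SE = (65 - 55)/2.5370 = 3.9417
df = 33, t-critical = ±2.035
Decision: reject H₀

Answer: t = 3.9417, reject H₀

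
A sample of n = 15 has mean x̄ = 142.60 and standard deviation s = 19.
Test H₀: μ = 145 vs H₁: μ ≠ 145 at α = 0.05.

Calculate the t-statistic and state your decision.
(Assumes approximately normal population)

df = n - 1 = 14
SE = s/√n = 19/√15 = 4.9058
t = (x̄ - μ₀)/SE = (142.60 - 145)/4.9058 = -0.4892
Critical value: t_{0.025,14} = ±2.145
p-value ≈ 0.6323
Decision: fail to reject H₀

Answer: t = -0.4892, fail to reject H₀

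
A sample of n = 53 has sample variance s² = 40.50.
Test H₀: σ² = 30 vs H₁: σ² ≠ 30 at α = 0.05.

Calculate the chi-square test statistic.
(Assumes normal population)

Answer: χ² = 70.2000, fail to reject H₀

Derivation:
df = n - 1 = 52
χ² = (n-1)s²/σ₀² = 52×40.50/30 = 70.2000
Critical values: χ²_{0.975,52} = 33.968, χ²_{0.025,52} = 73.810
Rejection region: χ² < 33.968 or χ² > 73.810
Decision: fail to reject H₀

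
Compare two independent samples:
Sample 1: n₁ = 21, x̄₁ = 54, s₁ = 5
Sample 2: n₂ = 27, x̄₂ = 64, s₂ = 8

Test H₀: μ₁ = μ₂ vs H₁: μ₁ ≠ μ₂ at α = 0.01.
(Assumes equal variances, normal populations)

Pooled variance: s²_p = [20×5² + 26×8²]/(46) = 47.0435
s_p = 6.8588
SE = s_p×√(1/n₁ + 1/n₂) = 6.8588×√(1/21 + 1/27) = 1.9956
t = (x̄₁ - x̄₂)/SE = (54 - 64)/1.9956 = -5.0110
df = 46, t-critical = ±2.687
Decision: reject H₀

Answer: t = -5.0110, reject H₀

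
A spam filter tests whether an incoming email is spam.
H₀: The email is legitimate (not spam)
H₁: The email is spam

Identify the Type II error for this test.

Answer: Letting a spam email through to the inbox

Derivation:
Type I error: rejecting H₀ when it is actually true (false positive).
Type II error: failing to reject H₀ when H₁ is actually true (false negative).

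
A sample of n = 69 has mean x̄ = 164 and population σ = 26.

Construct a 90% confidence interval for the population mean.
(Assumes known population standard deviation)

Answer: (158.8512, 169.1488)

Derivation:
Confidence level: 90%, α = 0.1
z_0.05 = 1.645
SE = σ/√n = 26/√69 = 3.1300
Margin of error = 1.645 × 3.1300 = 5.1488
CI: x̄ ± margin = 164 ± 5.1488
CI: (158.8512, 169.1488)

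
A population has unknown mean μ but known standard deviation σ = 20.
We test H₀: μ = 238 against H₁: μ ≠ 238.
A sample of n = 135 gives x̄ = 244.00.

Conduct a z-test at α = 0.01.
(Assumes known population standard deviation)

Answer: z = 3.4857, reject H₀

Derivation:
Standard error: SE = σ/√n = 20/√135 = 1.7213
z-statistic: z = (x̄ - μ₀)/SE = (244.00 - 238)/1.7213 = 3.4857
Critical value: ±2.576
p-value = 0.0005
Decision: reject H₀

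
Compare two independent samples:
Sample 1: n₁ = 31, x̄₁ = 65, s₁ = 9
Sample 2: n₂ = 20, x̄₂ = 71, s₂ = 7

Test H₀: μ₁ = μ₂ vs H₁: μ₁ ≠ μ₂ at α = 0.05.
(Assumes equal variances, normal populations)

Answer: t = -2.5260, reject H₀

Derivation:
Pooled variance: s²_p = [30×9² + 19×7²]/(49) = 68.5918
s_p = 8.2820
SE = s_p×√(1/n₁ + 1/n₂) = 8.2820×√(1/31 + 1/20) = 2.3753
t = (x̄₁ - x̄₂)/SE = (65 - 71)/2.3753 = -2.5260
df = 49, t-critical = ±2.010
Decision: reject H₀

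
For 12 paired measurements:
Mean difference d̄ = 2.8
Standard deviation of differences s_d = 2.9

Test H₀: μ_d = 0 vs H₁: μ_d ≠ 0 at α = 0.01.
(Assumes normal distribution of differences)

df = n - 1 = 11
SE = s_d/√n = 2.9/√12 = 0.8372
t = d̄/SE = 2.8/0.8372 = 3.3445
Critical value: t_{0.005,11} = ±3.106
p-value ≈ 0.0065
Decision: reject H₀

Answer: t = 3.3445, reject H₀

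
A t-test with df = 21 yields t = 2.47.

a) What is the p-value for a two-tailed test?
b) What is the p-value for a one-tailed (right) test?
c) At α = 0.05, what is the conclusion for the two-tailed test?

Answer: a) 0.0222, b) 0.0111, c) reject H₀

Derivation:
Using t-distribution with df = 21:
a) Two-tailed: p = 2×P(T > 2.47) = 0.0222
b) One-tailed: p = P(T > 2.47) = 0.0111
c) 0.0222 < 0.05, reject H₀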